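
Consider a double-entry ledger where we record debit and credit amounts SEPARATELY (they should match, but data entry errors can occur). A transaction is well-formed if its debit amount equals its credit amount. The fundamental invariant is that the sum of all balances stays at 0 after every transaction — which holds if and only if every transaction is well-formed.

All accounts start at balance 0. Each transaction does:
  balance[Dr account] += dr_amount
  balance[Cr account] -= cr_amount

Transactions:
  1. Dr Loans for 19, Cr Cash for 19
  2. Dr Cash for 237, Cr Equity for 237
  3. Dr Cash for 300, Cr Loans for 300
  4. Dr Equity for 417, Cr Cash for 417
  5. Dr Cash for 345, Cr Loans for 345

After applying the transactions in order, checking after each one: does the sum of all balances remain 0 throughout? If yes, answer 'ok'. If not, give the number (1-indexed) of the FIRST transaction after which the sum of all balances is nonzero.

Answer: ok

Derivation:
After txn 1: dr=19 cr=19 sum_balances=0
After txn 2: dr=237 cr=237 sum_balances=0
After txn 3: dr=300 cr=300 sum_balances=0
After txn 4: dr=417 cr=417 sum_balances=0
After txn 5: dr=345 cr=345 sum_balances=0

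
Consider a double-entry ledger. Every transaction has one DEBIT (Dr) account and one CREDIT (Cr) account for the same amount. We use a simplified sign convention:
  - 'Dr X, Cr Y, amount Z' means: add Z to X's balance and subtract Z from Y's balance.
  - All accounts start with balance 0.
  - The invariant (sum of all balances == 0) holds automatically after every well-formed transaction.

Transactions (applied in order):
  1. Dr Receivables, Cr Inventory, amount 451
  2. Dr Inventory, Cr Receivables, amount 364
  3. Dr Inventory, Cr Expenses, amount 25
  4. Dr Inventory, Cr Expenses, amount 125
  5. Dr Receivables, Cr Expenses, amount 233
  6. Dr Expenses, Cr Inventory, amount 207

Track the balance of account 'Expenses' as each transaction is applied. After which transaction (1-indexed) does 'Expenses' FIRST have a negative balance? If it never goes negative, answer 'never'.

After txn 1: Expenses=0
After txn 2: Expenses=0
After txn 3: Expenses=-25

Answer: 3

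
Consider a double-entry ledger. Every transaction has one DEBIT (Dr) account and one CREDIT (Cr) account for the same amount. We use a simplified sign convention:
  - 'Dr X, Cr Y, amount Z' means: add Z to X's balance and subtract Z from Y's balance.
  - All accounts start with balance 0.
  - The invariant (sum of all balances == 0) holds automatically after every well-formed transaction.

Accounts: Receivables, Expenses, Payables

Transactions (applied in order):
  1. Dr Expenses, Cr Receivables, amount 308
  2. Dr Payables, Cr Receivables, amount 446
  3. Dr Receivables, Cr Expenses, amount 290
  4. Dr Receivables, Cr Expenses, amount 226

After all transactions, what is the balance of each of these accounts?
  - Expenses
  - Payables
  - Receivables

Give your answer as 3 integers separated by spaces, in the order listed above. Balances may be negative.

Answer: -208 446 -238

Derivation:
After txn 1 (Dr Expenses, Cr Receivables, amount 308): Expenses=308 Receivables=-308
After txn 2 (Dr Payables, Cr Receivables, amount 446): Expenses=308 Payables=446 Receivables=-754
After txn 3 (Dr Receivables, Cr Expenses, amount 290): Expenses=18 Payables=446 Receivables=-464
After txn 4 (Dr Receivables, Cr Expenses, amount 226): Expenses=-208 Payables=446 Receivables=-238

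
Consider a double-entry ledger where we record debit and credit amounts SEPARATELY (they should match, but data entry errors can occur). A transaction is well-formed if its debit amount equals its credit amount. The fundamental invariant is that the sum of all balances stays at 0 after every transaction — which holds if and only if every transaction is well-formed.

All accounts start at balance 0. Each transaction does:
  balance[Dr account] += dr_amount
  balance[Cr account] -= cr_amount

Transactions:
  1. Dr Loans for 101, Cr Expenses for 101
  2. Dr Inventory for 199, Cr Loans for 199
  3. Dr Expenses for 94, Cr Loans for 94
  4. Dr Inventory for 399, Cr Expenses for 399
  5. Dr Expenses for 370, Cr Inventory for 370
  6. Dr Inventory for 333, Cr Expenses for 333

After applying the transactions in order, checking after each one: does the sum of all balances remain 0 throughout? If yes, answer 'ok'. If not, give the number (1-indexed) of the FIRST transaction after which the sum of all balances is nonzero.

After txn 1: dr=101 cr=101 sum_balances=0
After txn 2: dr=199 cr=199 sum_balances=0
After txn 3: dr=94 cr=94 sum_balances=0
After txn 4: dr=399 cr=399 sum_balances=0
After txn 5: dr=370 cr=370 sum_balances=0
After txn 6: dr=333 cr=333 sum_balances=0

Answer: ok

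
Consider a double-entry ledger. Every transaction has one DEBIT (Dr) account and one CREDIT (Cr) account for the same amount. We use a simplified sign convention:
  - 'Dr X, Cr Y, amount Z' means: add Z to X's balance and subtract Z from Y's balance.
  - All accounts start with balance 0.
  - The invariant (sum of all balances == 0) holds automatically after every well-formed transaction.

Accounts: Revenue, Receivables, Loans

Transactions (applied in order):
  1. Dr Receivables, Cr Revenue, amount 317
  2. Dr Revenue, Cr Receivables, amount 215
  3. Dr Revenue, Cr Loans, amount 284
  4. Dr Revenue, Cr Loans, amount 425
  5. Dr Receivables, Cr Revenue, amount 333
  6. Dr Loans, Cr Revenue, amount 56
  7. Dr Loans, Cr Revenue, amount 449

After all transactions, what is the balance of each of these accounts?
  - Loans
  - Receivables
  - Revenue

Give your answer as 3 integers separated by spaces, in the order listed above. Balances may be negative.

Answer: -204 435 -231

Derivation:
After txn 1 (Dr Receivables, Cr Revenue, amount 317): Receivables=317 Revenue=-317
After txn 2 (Dr Revenue, Cr Receivables, amount 215): Receivables=102 Revenue=-102
After txn 3 (Dr Revenue, Cr Loans, amount 284): Loans=-284 Receivables=102 Revenue=182
After txn 4 (Dr Revenue, Cr Loans, amount 425): Loans=-709 Receivables=102 Revenue=607
After txn 5 (Dr Receivables, Cr Revenue, amount 333): Loans=-709 Receivables=435 Revenue=274
After txn 6 (Dr Loans, Cr Revenue, amount 56): Loans=-653 Receivables=435 Revenue=218
After txn 7 (Dr Loans, Cr Revenue, amount 449): Loans=-204 Receivables=435 Revenue=-231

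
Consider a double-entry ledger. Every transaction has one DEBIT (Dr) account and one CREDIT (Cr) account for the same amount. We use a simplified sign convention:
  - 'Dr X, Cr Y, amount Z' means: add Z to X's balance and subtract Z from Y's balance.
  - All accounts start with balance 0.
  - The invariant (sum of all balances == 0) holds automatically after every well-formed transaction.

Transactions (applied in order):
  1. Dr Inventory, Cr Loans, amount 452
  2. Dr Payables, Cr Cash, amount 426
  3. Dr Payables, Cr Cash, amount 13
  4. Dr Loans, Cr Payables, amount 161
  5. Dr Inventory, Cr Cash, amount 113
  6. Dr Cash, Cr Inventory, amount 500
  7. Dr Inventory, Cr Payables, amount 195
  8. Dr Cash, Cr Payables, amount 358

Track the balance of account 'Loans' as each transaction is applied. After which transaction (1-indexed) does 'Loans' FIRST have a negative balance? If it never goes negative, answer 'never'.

After txn 1: Loans=-452

Answer: 1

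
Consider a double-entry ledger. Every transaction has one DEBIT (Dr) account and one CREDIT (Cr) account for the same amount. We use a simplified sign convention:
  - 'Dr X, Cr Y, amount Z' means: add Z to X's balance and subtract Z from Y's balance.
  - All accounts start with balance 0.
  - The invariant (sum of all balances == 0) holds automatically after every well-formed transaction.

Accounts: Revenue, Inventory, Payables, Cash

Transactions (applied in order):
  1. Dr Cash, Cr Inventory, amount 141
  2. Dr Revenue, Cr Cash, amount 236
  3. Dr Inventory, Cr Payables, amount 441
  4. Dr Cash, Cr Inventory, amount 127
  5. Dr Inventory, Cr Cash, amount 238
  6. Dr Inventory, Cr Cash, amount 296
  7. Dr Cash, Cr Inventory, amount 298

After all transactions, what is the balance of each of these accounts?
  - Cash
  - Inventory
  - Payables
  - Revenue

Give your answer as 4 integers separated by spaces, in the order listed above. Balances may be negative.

After txn 1 (Dr Cash, Cr Inventory, amount 141): Cash=141 Inventory=-141
After txn 2 (Dr Revenue, Cr Cash, amount 236): Cash=-95 Inventory=-141 Revenue=236
After txn 3 (Dr Inventory, Cr Payables, amount 441): Cash=-95 Inventory=300 Payables=-441 Revenue=236
After txn 4 (Dr Cash, Cr Inventory, amount 127): Cash=32 Inventory=173 Payables=-441 Revenue=236
After txn 5 (Dr Inventory, Cr Cash, amount 238): Cash=-206 Inventory=411 Payables=-441 Revenue=236
After txn 6 (Dr Inventory, Cr Cash, amount 296): Cash=-502 Inventory=707 Payables=-441 Revenue=236
After txn 7 (Dr Cash, Cr Inventory, amount 298): Cash=-204 Inventory=409 Payables=-441 Revenue=236

Answer: -204 409 -441 236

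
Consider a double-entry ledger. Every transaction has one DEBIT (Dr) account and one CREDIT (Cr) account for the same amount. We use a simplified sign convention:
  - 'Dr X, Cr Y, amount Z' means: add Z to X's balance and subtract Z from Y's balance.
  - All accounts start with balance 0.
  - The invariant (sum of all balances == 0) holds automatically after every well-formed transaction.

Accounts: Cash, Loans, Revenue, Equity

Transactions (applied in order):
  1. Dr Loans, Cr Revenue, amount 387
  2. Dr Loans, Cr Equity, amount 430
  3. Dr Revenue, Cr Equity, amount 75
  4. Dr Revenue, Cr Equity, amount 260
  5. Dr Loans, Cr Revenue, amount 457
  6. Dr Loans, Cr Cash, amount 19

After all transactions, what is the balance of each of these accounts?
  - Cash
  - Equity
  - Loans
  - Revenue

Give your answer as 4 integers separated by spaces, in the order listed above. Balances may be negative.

After txn 1 (Dr Loans, Cr Revenue, amount 387): Loans=387 Revenue=-387
After txn 2 (Dr Loans, Cr Equity, amount 430): Equity=-430 Loans=817 Revenue=-387
After txn 3 (Dr Revenue, Cr Equity, amount 75): Equity=-505 Loans=817 Revenue=-312
After txn 4 (Dr Revenue, Cr Equity, amount 260): Equity=-765 Loans=817 Revenue=-52
After txn 5 (Dr Loans, Cr Revenue, amount 457): Equity=-765 Loans=1274 Revenue=-509
After txn 6 (Dr Loans, Cr Cash, amount 19): Cash=-19 Equity=-765 Loans=1293 Revenue=-509

Answer: -19 -765 1293 -509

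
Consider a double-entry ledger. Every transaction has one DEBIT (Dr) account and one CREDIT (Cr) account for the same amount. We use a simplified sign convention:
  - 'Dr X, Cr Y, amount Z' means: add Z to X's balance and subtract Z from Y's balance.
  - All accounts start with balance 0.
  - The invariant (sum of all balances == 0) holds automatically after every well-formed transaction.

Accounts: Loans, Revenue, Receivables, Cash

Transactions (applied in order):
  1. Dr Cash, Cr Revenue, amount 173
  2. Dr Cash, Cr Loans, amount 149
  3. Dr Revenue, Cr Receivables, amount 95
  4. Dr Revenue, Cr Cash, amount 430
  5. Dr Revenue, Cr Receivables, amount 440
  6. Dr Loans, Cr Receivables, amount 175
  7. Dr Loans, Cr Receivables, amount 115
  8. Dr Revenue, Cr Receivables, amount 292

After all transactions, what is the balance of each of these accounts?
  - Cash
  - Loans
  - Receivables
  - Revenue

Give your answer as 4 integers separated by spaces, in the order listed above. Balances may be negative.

Answer: -108 141 -1117 1084

Derivation:
After txn 1 (Dr Cash, Cr Revenue, amount 173): Cash=173 Revenue=-173
After txn 2 (Dr Cash, Cr Loans, amount 149): Cash=322 Loans=-149 Revenue=-173
After txn 3 (Dr Revenue, Cr Receivables, amount 95): Cash=322 Loans=-149 Receivables=-95 Revenue=-78
After txn 4 (Dr Revenue, Cr Cash, amount 430): Cash=-108 Loans=-149 Receivables=-95 Revenue=352
After txn 5 (Dr Revenue, Cr Receivables, amount 440): Cash=-108 Loans=-149 Receivables=-535 Revenue=792
After txn 6 (Dr Loans, Cr Receivables, amount 175): Cash=-108 Loans=26 Receivables=-710 Revenue=792
After txn 7 (Dr Loans, Cr Receivables, amount 115): Cash=-108 Loans=141 Receivables=-825 Revenue=792
After txn 8 (Dr Revenue, Cr Receivables, amount 292): Cash=-108 Loans=141 Receivables=-1117 Revenue=1084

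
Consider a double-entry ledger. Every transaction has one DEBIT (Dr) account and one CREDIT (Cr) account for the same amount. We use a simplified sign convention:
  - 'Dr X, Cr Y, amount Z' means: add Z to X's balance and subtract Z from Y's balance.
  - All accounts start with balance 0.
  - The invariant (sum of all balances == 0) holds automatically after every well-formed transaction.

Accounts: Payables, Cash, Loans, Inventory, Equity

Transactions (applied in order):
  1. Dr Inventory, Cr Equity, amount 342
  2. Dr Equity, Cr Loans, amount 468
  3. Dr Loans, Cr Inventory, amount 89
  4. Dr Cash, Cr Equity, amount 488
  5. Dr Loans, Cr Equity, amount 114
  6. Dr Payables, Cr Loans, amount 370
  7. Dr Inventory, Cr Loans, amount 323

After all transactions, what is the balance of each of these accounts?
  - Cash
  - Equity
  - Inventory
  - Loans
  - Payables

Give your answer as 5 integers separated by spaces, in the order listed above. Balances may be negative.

After txn 1 (Dr Inventory, Cr Equity, amount 342): Equity=-342 Inventory=342
After txn 2 (Dr Equity, Cr Loans, amount 468): Equity=126 Inventory=342 Loans=-468
After txn 3 (Dr Loans, Cr Inventory, amount 89): Equity=126 Inventory=253 Loans=-379
After txn 4 (Dr Cash, Cr Equity, amount 488): Cash=488 Equity=-362 Inventory=253 Loans=-379
After txn 5 (Dr Loans, Cr Equity, amount 114): Cash=488 Equity=-476 Inventory=253 Loans=-265
After txn 6 (Dr Payables, Cr Loans, amount 370): Cash=488 Equity=-476 Inventory=253 Loans=-635 Payables=370
After txn 7 (Dr Inventory, Cr Loans, amount 323): Cash=488 Equity=-476 Inventory=576 Loans=-958 Payables=370

Answer: 488 -476 576 -958 370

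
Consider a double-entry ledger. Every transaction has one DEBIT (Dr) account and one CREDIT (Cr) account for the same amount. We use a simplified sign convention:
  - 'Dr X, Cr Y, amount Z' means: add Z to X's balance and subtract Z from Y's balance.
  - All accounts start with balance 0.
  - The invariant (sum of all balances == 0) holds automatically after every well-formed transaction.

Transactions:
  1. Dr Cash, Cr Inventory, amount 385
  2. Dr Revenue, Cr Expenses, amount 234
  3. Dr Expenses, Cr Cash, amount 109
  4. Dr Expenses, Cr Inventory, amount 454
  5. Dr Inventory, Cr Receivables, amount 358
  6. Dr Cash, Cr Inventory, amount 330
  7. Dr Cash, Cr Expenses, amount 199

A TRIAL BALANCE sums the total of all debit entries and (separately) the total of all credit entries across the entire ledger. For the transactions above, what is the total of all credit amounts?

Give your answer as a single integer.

Txn 1: credit+=385
Txn 2: credit+=234
Txn 3: credit+=109
Txn 4: credit+=454
Txn 5: credit+=358
Txn 6: credit+=330
Txn 7: credit+=199
Total credits = 2069

Answer: 2069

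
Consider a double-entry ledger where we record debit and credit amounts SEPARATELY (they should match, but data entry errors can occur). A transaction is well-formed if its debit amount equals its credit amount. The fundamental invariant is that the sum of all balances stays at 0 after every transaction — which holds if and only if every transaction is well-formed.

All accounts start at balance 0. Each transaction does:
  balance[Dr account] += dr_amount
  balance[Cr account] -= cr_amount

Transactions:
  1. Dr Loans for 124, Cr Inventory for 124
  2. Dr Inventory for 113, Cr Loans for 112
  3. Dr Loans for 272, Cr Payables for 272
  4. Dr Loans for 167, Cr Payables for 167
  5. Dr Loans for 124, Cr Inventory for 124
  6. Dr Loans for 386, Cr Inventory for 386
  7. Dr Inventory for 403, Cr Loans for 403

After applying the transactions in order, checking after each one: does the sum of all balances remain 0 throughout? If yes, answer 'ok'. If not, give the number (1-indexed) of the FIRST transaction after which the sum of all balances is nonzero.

Answer: 2

Derivation:
After txn 1: dr=124 cr=124 sum_balances=0
After txn 2: dr=113 cr=112 sum_balances=1
After txn 3: dr=272 cr=272 sum_balances=1
After txn 4: dr=167 cr=167 sum_balances=1
After txn 5: dr=124 cr=124 sum_balances=1
After txn 6: dr=386 cr=386 sum_balances=1
After txn 7: dr=403 cr=403 sum_balances=1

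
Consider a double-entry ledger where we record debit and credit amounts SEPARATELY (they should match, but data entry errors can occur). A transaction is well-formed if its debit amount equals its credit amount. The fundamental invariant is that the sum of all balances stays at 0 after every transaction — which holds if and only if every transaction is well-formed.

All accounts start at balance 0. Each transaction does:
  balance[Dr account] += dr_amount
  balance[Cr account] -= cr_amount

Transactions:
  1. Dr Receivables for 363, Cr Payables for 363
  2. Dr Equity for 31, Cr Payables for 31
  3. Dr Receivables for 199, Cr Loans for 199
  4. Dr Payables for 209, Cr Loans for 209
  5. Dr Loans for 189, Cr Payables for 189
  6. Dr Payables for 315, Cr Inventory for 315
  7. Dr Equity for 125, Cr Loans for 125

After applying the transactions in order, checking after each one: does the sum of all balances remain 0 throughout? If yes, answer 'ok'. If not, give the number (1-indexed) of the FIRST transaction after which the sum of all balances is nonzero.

After txn 1: dr=363 cr=363 sum_balances=0
After txn 2: dr=31 cr=31 sum_balances=0
After txn 3: dr=199 cr=199 sum_balances=0
After txn 4: dr=209 cr=209 sum_balances=0
After txn 5: dr=189 cr=189 sum_balances=0
After txn 6: dr=315 cr=315 sum_balances=0
After txn 7: dr=125 cr=125 sum_balances=0

Answer: ok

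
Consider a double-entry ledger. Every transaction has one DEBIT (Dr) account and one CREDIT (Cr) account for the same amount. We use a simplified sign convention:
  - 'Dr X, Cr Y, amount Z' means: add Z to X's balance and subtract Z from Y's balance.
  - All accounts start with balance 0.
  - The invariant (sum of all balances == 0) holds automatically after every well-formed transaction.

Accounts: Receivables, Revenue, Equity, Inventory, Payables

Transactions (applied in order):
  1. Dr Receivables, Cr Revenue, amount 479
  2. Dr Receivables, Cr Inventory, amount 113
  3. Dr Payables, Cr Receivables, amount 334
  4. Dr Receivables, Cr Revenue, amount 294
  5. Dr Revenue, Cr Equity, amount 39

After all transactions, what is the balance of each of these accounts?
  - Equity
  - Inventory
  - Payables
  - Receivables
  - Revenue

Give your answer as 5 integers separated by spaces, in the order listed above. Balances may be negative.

Answer: -39 -113 334 552 -734

Derivation:
After txn 1 (Dr Receivables, Cr Revenue, amount 479): Receivables=479 Revenue=-479
After txn 2 (Dr Receivables, Cr Inventory, amount 113): Inventory=-113 Receivables=592 Revenue=-479
After txn 3 (Dr Payables, Cr Receivables, amount 334): Inventory=-113 Payables=334 Receivables=258 Revenue=-479
After txn 4 (Dr Receivables, Cr Revenue, amount 294): Inventory=-113 Payables=334 Receivables=552 Revenue=-773
After txn 5 (Dr Revenue, Cr Equity, amount 39): Equity=-39 Inventory=-113 Payables=334 Receivables=552 Revenue=-734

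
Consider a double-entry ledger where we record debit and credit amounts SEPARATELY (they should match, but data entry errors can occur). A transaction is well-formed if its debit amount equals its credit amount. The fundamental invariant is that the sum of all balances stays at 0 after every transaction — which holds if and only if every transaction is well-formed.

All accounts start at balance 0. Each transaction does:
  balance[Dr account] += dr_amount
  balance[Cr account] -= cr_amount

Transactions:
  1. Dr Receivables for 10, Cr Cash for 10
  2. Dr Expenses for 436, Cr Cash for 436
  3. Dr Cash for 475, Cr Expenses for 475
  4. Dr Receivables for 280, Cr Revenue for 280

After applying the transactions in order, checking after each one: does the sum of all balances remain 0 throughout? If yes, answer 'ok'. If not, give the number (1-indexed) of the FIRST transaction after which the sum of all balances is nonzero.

Answer: ok

Derivation:
After txn 1: dr=10 cr=10 sum_balances=0
After txn 2: dr=436 cr=436 sum_balances=0
After txn 3: dr=475 cr=475 sum_balances=0
After txn 4: dr=280 cr=280 sum_balances=0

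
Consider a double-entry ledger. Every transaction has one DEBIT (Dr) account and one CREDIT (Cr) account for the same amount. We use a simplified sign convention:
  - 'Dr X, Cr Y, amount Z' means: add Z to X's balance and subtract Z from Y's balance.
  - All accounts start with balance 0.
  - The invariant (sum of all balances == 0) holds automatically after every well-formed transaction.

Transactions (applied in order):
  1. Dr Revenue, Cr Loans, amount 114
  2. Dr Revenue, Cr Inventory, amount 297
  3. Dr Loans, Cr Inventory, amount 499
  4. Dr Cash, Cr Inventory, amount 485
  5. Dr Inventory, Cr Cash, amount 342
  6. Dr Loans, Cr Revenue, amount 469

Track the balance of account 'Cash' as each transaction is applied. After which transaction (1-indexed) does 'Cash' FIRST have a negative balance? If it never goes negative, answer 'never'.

Answer: never

Derivation:
After txn 1: Cash=0
After txn 2: Cash=0
After txn 3: Cash=0
After txn 4: Cash=485
After txn 5: Cash=143
After txn 6: Cash=143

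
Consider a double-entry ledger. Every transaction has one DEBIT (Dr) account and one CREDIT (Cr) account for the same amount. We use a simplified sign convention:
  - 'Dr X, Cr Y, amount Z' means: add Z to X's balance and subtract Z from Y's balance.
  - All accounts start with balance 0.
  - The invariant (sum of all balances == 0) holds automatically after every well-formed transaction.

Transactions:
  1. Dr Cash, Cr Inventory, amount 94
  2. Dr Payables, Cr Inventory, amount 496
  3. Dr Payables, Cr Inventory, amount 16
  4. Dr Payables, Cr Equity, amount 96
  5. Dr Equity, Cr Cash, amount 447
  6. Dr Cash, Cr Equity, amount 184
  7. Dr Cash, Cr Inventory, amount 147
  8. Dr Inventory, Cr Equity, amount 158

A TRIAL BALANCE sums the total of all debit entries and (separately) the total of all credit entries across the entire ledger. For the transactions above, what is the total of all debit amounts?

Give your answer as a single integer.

Txn 1: debit+=94
Txn 2: debit+=496
Txn 3: debit+=16
Txn 4: debit+=96
Txn 5: debit+=447
Txn 6: debit+=184
Txn 7: debit+=147
Txn 8: debit+=158
Total debits = 1638

Answer: 1638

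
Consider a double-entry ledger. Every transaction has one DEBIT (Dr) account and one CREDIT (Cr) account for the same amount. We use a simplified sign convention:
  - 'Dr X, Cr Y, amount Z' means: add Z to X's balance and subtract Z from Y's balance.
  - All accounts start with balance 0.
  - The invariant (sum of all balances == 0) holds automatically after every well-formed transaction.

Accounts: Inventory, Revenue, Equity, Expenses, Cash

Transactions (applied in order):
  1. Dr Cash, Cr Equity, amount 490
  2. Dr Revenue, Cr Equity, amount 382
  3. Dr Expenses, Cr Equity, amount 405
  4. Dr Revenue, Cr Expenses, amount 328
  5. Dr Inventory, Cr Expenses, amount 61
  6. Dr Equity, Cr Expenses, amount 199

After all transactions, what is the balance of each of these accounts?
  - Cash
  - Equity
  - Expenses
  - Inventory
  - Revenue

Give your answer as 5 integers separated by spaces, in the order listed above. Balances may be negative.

After txn 1 (Dr Cash, Cr Equity, amount 490): Cash=490 Equity=-490
After txn 2 (Dr Revenue, Cr Equity, amount 382): Cash=490 Equity=-872 Revenue=382
After txn 3 (Dr Expenses, Cr Equity, amount 405): Cash=490 Equity=-1277 Expenses=405 Revenue=382
After txn 4 (Dr Revenue, Cr Expenses, amount 328): Cash=490 Equity=-1277 Expenses=77 Revenue=710
After txn 5 (Dr Inventory, Cr Expenses, amount 61): Cash=490 Equity=-1277 Expenses=16 Inventory=61 Revenue=710
After txn 6 (Dr Equity, Cr Expenses, amount 199): Cash=490 Equity=-1078 Expenses=-183 Inventory=61 Revenue=710

Answer: 490 -1078 -183 61 710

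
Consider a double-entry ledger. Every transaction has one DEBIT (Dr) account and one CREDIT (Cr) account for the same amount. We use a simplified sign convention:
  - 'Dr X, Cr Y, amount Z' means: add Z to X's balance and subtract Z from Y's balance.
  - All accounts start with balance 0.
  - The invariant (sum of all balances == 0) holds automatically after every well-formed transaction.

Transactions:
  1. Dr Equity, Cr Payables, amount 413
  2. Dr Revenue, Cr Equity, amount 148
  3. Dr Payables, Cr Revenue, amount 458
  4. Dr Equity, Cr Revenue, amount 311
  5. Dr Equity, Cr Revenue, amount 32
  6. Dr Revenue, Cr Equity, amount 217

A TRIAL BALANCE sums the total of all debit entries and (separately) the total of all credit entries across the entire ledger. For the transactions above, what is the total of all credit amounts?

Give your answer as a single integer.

Txn 1: credit+=413
Txn 2: credit+=148
Txn 3: credit+=458
Txn 4: credit+=311
Txn 5: credit+=32
Txn 6: credit+=217
Total credits = 1579

Answer: 1579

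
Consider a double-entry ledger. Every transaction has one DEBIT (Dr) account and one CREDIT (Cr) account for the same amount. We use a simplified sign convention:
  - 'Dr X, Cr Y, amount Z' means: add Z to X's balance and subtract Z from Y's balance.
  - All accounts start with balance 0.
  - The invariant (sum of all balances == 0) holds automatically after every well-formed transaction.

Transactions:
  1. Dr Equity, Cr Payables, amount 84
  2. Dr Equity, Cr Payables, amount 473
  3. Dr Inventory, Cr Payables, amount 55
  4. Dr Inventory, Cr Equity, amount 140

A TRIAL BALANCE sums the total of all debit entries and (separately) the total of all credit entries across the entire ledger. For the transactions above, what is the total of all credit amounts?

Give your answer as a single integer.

Txn 1: credit+=84
Txn 2: credit+=473
Txn 3: credit+=55
Txn 4: credit+=140
Total credits = 752

Answer: 752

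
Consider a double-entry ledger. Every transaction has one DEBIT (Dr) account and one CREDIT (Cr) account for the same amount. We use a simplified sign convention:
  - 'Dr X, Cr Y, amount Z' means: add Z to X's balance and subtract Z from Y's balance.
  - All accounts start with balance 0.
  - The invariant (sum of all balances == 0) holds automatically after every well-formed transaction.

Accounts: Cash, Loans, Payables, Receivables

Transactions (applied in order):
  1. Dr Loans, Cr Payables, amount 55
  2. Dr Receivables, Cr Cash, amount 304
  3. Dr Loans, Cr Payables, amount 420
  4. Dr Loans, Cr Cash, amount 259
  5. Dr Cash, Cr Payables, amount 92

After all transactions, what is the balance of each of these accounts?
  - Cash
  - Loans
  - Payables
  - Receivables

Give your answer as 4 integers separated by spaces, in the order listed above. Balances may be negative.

Answer: -471 734 -567 304

Derivation:
After txn 1 (Dr Loans, Cr Payables, amount 55): Loans=55 Payables=-55
After txn 2 (Dr Receivables, Cr Cash, amount 304): Cash=-304 Loans=55 Payables=-55 Receivables=304
After txn 3 (Dr Loans, Cr Payables, amount 420): Cash=-304 Loans=475 Payables=-475 Receivables=304
After txn 4 (Dr Loans, Cr Cash, amount 259): Cash=-563 Loans=734 Payables=-475 Receivables=304
After txn 5 (Dr Cash, Cr Payables, amount 92): Cash=-471 Loans=734 Payables=-567 Receivables=304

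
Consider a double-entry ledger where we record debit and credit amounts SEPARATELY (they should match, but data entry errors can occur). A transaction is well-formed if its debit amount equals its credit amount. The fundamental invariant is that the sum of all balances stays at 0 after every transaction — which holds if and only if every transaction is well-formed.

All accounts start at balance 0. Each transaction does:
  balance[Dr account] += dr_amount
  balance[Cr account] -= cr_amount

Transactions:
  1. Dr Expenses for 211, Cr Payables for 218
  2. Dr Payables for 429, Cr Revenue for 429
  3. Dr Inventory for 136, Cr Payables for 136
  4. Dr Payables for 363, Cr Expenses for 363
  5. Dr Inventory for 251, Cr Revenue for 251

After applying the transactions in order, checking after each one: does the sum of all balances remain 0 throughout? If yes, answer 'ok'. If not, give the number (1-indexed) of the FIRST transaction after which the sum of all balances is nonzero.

After txn 1: dr=211 cr=218 sum_balances=-7
After txn 2: dr=429 cr=429 sum_balances=-7
After txn 3: dr=136 cr=136 sum_balances=-7
After txn 4: dr=363 cr=363 sum_balances=-7
After txn 5: dr=251 cr=251 sum_balances=-7

Answer: 1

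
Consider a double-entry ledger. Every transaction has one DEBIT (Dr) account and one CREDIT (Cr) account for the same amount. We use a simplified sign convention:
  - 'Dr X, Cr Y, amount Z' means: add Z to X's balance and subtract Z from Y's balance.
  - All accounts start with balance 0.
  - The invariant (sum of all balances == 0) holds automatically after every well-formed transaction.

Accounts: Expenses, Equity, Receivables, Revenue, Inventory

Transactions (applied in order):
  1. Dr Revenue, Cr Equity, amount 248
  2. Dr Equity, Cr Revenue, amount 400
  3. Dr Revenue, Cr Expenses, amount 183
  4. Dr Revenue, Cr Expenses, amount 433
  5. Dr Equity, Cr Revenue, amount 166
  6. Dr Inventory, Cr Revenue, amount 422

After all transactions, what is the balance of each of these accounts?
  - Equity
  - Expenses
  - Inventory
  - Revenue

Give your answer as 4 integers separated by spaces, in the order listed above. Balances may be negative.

Answer: 318 -616 422 -124

Derivation:
After txn 1 (Dr Revenue, Cr Equity, amount 248): Equity=-248 Revenue=248
After txn 2 (Dr Equity, Cr Revenue, amount 400): Equity=152 Revenue=-152
After txn 3 (Dr Revenue, Cr Expenses, amount 183): Equity=152 Expenses=-183 Revenue=31
After txn 4 (Dr Revenue, Cr Expenses, amount 433): Equity=152 Expenses=-616 Revenue=464
After txn 5 (Dr Equity, Cr Revenue, amount 166): Equity=318 Expenses=-616 Revenue=298
After txn 6 (Dr Inventory, Cr Revenue, amount 422): Equity=318 Expenses=-616 Inventory=422 Revenue=-124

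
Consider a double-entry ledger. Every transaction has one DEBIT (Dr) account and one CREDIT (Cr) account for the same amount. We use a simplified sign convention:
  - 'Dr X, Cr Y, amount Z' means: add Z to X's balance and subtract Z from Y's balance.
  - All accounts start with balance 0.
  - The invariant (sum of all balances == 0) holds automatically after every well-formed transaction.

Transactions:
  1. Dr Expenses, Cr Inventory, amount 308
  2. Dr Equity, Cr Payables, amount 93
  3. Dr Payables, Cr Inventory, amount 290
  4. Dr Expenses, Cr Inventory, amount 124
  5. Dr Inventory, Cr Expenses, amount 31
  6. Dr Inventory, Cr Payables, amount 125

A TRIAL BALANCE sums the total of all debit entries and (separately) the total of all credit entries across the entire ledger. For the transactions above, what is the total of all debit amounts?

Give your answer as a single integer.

Txn 1: debit+=308
Txn 2: debit+=93
Txn 3: debit+=290
Txn 4: debit+=124
Txn 5: debit+=31
Txn 6: debit+=125
Total debits = 971

Answer: 971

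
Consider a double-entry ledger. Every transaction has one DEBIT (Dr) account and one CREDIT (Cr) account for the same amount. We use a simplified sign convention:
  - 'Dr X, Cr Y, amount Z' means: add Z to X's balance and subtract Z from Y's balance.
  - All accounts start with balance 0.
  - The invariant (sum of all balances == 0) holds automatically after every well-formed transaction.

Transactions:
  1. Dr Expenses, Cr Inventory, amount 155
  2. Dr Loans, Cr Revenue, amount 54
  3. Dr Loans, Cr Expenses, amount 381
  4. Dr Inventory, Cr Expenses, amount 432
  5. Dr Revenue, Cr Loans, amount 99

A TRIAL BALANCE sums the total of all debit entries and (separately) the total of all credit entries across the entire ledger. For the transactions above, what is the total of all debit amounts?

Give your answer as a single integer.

Answer: 1121

Derivation:
Txn 1: debit+=155
Txn 2: debit+=54
Txn 3: debit+=381
Txn 4: debit+=432
Txn 5: debit+=99
Total debits = 1121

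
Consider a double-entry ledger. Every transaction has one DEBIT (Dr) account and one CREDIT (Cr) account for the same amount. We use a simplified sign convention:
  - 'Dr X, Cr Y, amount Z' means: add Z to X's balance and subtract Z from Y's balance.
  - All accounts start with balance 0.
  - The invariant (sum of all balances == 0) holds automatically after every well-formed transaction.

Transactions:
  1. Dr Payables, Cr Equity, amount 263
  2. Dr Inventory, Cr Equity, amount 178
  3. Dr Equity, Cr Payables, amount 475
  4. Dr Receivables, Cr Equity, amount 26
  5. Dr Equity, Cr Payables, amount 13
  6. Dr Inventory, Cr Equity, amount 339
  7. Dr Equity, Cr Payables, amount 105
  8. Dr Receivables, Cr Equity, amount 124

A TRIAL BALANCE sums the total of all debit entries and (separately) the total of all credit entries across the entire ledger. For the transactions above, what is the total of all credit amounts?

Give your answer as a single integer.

Txn 1: credit+=263
Txn 2: credit+=178
Txn 3: credit+=475
Txn 4: credit+=26
Txn 5: credit+=13
Txn 6: credit+=339
Txn 7: credit+=105
Txn 8: credit+=124
Total credits = 1523

Answer: 1523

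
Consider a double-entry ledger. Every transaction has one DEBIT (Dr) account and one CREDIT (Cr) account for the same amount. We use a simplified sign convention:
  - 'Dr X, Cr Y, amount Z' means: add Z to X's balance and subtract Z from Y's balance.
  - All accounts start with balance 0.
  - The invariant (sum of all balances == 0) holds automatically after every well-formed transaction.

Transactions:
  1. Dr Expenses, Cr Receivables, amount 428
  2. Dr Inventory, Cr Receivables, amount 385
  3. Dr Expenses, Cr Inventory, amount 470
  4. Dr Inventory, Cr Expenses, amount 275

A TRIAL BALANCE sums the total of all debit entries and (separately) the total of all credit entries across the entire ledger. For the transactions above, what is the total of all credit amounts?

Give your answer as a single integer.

Answer: 1558

Derivation:
Txn 1: credit+=428
Txn 2: credit+=385
Txn 3: credit+=470
Txn 4: credit+=275
Total credits = 1558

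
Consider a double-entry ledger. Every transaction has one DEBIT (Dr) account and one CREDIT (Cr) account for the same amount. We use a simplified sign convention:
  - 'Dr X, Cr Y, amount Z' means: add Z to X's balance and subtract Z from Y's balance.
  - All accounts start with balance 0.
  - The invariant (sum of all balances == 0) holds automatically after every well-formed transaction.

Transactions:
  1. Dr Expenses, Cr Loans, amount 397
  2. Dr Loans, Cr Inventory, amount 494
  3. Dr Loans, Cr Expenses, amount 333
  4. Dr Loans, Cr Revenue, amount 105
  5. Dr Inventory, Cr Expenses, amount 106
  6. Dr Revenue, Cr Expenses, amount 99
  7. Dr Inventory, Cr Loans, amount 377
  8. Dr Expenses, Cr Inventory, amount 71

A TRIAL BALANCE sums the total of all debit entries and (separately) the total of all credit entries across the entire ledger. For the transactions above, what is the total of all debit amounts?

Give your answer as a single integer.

Txn 1: debit+=397
Txn 2: debit+=494
Txn 3: debit+=333
Txn 4: debit+=105
Txn 5: debit+=106
Txn 6: debit+=99
Txn 7: debit+=377
Txn 8: debit+=71
Total debits = 1982

Answer: 1982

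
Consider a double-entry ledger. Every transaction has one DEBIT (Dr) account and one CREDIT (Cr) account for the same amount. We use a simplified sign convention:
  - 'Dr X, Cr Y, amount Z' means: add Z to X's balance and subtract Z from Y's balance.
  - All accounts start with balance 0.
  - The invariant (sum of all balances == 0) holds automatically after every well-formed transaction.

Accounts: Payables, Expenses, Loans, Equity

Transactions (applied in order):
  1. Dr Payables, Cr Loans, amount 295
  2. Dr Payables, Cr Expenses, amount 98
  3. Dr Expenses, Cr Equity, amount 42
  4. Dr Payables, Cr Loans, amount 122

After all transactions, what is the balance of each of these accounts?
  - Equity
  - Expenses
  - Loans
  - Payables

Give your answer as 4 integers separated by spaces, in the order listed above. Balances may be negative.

Answer: -42 -56 -417 515

Derivation:
After txn 1 (Dr Payables, Cr Loans, amount 295): Loans=-295 Payables=295
After txn 2 (Dr Payables, Cr Expenses, amount 98): Expenses=-98 Loans=-295 Payables=393
After txn 3 (Dr Expenses, Cr Equity, amount 42): Equity=-42 Expenses=-56 Loans=-295 Payables=393
After txn 4 (Dr Payables, Cr Loans, amount 122): Equity=-42 Expenses=-56 Loans=-417 Payables=515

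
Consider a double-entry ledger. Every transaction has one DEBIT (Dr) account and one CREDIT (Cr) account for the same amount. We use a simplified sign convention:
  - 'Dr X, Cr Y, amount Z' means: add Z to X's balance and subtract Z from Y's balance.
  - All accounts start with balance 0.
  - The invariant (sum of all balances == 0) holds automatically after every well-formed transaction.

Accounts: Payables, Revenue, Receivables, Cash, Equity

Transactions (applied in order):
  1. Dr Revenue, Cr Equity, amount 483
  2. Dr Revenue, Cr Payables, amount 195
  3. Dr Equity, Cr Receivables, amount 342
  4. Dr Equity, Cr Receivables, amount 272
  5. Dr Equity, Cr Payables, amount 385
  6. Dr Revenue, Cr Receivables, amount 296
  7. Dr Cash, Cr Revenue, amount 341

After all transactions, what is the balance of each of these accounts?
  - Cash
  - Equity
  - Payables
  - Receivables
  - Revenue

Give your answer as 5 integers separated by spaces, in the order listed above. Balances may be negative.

After txn 1 (Dr Revenue, Cr Equity, amount 483): Equity=-483 Revenue=483
After txn 2 (Dr Revenue, Cr Payables, amount 195): Equity=-483 Payables=-195 Revenue=678
After txn 3 (Dr Equity, Cr Receivables, amount 342): Equity=-141 Payables=-195 Receivables=-342 Revenue=678
After txn 4 (Dr Equity, Cr Receivables, amount 272): Equity=131 Payables=-195 Receivables=-614 Revenue=678
After txn 5 (Dr Equity, Cr Payables, amount 385): Equity=516 Payables=-580 Receivables=-614 Revenue=678
After txn 6 (Dr Revenue, Cr Receivables, amount 296): Equity=516 Payables=-580 Receivables=-910 Revenue=974
After txn 7 (Dr Cash, Cr Revenue, amount 341): Cash=341 Equity=516 Payables=-580 Receivables=-910 Revenue=633

Answer: 341 516 -580 -910 633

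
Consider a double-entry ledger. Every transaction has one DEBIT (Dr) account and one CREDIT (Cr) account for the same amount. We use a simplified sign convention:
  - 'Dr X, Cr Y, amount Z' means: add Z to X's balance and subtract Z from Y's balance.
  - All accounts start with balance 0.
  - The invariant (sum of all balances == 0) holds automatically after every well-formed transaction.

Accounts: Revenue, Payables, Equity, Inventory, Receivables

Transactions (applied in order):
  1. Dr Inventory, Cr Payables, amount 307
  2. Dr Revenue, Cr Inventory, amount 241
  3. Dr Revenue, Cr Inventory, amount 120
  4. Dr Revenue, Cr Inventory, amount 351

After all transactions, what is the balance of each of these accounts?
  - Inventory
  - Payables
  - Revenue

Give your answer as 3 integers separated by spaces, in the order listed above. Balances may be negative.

After txn 1 (Dr Inventory, Cr Payables, amount 307): Inventory=307 Payables=-307
After txn 2 (Dr Revenue, Cr Inventory, amount 241): Inventory=66 Payables=-307 Revenue=241
After txn 3 (Dr Revenue, Cr Inventory, amount 120): Inventory=-54 Payables=-307 Revenue=361
After txn 4 (Dr Revenue, Cr Inventory, amount 351): Inventory=-405 Payables=-307 Revenue=712

Answer: -405 -307 712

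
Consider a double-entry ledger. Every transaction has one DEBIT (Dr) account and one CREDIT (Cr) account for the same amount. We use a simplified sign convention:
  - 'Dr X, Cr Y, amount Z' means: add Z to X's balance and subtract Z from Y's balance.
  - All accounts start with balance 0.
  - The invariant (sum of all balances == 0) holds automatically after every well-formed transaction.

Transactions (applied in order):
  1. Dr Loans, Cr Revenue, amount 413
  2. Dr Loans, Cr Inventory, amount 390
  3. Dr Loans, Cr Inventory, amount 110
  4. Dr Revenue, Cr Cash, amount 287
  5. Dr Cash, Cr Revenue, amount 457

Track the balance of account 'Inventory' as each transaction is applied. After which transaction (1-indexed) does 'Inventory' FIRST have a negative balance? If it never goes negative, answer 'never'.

Answer: 2

Derivation:
After txn 1: Inventory=0
After txn 2: Inventory=-390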